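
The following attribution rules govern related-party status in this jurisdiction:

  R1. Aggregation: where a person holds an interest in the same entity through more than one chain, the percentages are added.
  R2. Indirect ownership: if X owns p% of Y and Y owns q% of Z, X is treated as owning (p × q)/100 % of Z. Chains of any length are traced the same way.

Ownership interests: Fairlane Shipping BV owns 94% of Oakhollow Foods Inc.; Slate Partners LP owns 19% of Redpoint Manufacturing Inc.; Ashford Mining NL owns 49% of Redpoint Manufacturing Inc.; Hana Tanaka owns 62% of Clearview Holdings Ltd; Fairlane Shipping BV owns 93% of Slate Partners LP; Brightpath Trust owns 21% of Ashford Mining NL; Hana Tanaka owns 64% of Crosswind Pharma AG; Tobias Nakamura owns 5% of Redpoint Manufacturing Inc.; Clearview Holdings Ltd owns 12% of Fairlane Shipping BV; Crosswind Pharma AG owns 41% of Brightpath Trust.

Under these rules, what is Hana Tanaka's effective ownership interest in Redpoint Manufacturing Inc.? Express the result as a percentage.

Chain via Clearview Holdings Ltd → Fairlane Shipping BV → Slate Partners LP (R2): 62% × 12% × 93% × 19% = 1.314648% of Redpoint Manufacturing Inc.
Chain via Crosswind Pharma AG → Brightpath Trust → Ashford Mining NL (R2): 64% × 41% × 21% × 49% = 2.700096% of Redpoint Manufacturing Inc.
Aggregating (R1): 1.314648% + 2.700096% = 4.014744%.

4.014744%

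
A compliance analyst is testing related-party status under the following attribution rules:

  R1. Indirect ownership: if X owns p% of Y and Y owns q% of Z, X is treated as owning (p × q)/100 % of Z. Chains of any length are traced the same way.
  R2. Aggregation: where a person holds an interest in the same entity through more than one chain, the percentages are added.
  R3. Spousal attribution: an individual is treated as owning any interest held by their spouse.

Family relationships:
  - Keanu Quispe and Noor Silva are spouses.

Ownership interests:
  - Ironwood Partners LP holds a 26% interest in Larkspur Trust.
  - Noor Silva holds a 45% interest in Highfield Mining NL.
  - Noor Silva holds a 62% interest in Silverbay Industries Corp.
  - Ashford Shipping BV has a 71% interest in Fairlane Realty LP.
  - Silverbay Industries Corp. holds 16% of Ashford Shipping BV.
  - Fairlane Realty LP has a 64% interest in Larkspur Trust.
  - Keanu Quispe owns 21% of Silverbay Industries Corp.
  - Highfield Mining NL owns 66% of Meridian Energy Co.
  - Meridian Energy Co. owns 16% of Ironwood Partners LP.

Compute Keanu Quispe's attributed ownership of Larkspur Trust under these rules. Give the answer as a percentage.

By spousal attribution (R3), Keanu Quispe is treated as also owning Noor Silva's interest in Silverbay Industries Corp, giving 21% + 62% = 83%.
By spousal attribution (R3), Keanu Quispe is treated as owning Noor Silva's 45% interest in Highfield Mining NL.
Chain via Silverbay Industries Corp. → Ashford Shipping BV → Fairlane Realty LP (R1): 83% × 16% × 71% × 64% = 6.034432% of Larkspur Trust.
Chain via Highfield Mining NL → Meridian Energy Co. → Ironwood Partners LP (R1): 45% × 66% × 16% × 26% = 1.23552% of Larkspur Trust.
Aggregating (R2): 6.034432% + 1.23552% = 7.269952%.

7.269952%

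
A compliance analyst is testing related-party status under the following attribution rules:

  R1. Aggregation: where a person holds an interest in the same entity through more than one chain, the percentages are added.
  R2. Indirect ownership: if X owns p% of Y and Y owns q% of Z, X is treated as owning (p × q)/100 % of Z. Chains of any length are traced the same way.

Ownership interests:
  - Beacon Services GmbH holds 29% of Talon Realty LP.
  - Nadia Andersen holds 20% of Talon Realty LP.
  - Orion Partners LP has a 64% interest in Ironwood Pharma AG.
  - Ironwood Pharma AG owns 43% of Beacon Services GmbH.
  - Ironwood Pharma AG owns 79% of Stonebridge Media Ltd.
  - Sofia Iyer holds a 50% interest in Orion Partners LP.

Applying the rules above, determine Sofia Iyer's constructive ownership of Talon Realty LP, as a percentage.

3.9904%

Chain via Orion Partners LP → Ironwood Pharma AG → Beacon Services GmbH (R2): 50% × 64% × 43% × 29% = 3.9904% of Talon Realty LP.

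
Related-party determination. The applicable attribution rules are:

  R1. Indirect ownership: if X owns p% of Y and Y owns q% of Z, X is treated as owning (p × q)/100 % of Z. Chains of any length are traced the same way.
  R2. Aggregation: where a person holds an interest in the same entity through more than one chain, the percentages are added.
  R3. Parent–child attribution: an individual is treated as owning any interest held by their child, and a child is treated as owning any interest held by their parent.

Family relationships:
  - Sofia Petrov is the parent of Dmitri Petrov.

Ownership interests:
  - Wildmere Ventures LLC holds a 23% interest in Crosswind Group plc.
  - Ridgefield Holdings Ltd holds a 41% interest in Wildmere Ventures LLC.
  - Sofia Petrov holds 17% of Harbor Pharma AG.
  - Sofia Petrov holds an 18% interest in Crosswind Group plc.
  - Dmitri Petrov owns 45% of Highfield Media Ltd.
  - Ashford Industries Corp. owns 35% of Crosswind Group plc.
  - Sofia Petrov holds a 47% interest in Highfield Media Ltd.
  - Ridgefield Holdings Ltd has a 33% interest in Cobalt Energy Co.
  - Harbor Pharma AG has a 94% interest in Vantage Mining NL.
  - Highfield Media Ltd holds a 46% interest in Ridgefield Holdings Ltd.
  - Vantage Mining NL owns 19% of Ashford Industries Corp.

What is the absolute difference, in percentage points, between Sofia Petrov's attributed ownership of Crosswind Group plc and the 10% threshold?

By parent–child attribution (R3), Sofia Petrov is treated as also owning Dmitri Petrov's interest in Highfield Media Ltd, giving 47% + 45% = 92%.
Chain via Harbor Pharma AG → Vantage Mining NL → Ashford Industries Corp. (R1): 17% × 94% × 19% × 35% = 1.06267% of Crosswind Group plc.
Chain via Highfield Media Ltd → Ridgefield Holdings Ltd → Wildmere Ventures LLC (R1): 92% × 46% × 41% × 23% = 3.990776% of Crosswind Group plc.
Direct interest in Crosswind Group plc: 18%.
Aggregating (R2): 1.06267% + 3.990776% + 18% = 23.053446%.
23.053446% exceeds the 10% threshold by 13.053446 percentage points.

13.053446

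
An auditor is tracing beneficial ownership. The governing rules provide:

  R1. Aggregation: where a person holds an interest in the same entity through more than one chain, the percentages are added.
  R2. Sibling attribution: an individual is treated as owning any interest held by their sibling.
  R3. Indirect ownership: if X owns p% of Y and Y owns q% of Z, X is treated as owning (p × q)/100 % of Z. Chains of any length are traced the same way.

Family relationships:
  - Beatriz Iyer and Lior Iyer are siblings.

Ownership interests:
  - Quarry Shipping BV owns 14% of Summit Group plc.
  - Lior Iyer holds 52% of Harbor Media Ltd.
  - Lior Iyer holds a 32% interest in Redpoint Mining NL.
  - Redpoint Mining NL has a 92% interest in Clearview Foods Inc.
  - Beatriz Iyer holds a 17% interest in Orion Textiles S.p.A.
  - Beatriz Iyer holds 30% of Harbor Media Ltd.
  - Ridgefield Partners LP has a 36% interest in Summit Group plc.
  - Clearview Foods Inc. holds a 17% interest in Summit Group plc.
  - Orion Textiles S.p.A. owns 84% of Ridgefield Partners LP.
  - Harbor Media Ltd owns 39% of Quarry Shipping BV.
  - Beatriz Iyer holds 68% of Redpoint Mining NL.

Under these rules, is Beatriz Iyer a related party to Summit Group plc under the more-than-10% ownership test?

By sibling attribution (R2), Beatriz Iyer is treated as also owning Lior Iyer's interest in Redpoint Mining NL, giving 68% + 32% = 100%.
By sibling attribution (R2), Beatriz Iyer is treated as also owning Lior Iyer's interest in Harbor Media Ltd, giving 30% + 52% = 82%.
Chain via Redpoint Mining NL → Clearview Foods Inc. (R3): 100% × 92% × 17% = 15.64% of Summit Group plc.
Chain via Harbor Media Ltd → Quarry Shipping BV (R3): 82% × 39% × 14% = 4.4772% of Summit Group plc.
Chain via Orion Textiles S.p.A. → Ridgefield Partners LP (R3): 17% × 84% × 36% = 5.1408% of Summit Group plc.
Aggregating (R1): 15.64% + 4.4772% + 5.1408% = 25.258%.
25.258% exceeds the 10% threshold, so Beatriz is a related party to Summit Group plc.

Yes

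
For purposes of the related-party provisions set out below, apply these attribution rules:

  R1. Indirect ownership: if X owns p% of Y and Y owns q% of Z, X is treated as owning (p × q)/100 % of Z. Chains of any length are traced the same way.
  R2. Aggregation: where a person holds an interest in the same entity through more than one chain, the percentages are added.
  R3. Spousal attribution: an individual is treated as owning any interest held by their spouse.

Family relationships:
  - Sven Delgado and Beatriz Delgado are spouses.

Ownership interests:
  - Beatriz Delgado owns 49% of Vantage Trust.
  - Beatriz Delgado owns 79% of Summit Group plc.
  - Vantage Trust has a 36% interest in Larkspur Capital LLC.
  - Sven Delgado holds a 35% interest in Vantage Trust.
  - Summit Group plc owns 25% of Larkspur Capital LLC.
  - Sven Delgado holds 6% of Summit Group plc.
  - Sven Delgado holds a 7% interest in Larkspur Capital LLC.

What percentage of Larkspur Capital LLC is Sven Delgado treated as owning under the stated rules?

By spousal attribution (R3), Sven Delgado is treated as also owning Beatriz Delgado's interest in Vantage Trust, giving 35% + 49% = 84%.
By spousal attribution (R3), Sven Delgado is treated as also owning Beatriz Delgado's interest in Summit Group plc, giving 6% + 79% = 85%.
Chain via Vantage Trust (R1): 84% × 36% = 30.24% of Larkspur Capital LLC.
Chain via Summit Group plc (R1): 85% × 25% = 21.25% of Larkspur Capital LLC.
Direct interest in Larkspur Capital LLC: 7%.
Aggregating (R2): 30.24% + 21.25% + 7% = 58.49%.

58.49%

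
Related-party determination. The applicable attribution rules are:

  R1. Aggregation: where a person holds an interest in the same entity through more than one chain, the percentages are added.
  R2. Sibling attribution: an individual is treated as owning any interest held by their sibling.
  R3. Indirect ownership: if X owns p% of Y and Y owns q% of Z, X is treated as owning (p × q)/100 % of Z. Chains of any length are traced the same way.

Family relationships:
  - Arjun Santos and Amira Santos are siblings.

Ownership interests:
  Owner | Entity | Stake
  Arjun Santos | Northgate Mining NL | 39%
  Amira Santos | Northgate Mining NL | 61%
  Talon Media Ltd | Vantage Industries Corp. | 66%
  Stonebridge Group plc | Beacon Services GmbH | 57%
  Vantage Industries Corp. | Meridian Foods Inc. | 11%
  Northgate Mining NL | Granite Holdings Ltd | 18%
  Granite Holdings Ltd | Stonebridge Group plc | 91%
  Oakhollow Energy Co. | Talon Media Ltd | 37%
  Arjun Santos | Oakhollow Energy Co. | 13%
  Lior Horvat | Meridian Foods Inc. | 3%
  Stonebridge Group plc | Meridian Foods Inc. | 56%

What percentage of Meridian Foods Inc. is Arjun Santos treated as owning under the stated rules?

9.522006%

By sibling attribution (R2), Arjun Santos is treated as also owning Amira Santos's interest in Northgate Mining NL, giving 39% + 61% = 100%.
Chain via Oakhollow Energy Co. → Talon Media Ltd → Vantage Industries Corp. (R3): 13% × 37% × 66% × 11% = 0.349206% of Meridian Foods Inc.
Chain via Northgate Mining NL → Granite Holdings Ltd → Stonebridge Group plc (R3): 100% × 18% × 91% × 56% = 9.1728% of Meridian Foods Inc.
Aggregating (R1): 0.349206% + 9.1728% = 9.522006%.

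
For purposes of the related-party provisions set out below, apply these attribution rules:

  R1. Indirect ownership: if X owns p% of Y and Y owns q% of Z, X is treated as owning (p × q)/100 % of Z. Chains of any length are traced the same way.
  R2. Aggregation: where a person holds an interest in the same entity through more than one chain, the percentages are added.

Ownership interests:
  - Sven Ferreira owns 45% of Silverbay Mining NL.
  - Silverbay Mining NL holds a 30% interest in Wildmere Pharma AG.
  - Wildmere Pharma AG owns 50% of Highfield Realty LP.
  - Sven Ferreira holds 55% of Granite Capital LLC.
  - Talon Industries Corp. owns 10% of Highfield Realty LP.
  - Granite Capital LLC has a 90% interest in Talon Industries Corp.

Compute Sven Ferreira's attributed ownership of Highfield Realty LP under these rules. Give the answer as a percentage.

Chain via Silverbay Mining NL → Wildmere Pharma AG (R1): 45% × 30% × 50% = 6.75% of Highfield Realty LP.
Chain via Granite Capital LLC → Talon Industries Corp. (R1): 55% × 90% × 10% = 4.95% of Highfield Realty LP.
Aggregating (R2): 6.75% + 4.95% = 11.7%.

11.7%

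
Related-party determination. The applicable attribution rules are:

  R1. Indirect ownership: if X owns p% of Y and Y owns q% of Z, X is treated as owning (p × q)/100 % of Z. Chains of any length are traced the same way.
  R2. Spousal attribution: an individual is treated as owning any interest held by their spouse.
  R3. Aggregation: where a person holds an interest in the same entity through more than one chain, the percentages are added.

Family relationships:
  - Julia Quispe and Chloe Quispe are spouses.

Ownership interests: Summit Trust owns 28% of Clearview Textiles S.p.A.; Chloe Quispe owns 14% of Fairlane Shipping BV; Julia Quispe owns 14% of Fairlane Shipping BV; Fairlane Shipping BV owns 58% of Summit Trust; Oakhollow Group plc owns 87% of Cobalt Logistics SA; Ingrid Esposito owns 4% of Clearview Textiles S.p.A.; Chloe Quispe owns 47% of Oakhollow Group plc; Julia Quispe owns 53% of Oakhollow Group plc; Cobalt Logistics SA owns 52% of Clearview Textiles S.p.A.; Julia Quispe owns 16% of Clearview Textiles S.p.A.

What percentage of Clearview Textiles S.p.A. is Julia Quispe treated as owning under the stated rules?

By spousal attribution (R2), Julia Quispe is treated as also owning Chloe Quispe's interest in Oakhollow Group plc, giving 53% + 47% = 100%.
By spousal attribution (R2), Julia Quispe is treated as also owning Chloe Quispe's interest in Fairlane Shipping BV, giving 14% + 14% = 28%.
Chain via Oakhollow Group plc → Cobalt Logistics SA (R1): 100% × 87% × 52% = 45.24% of Clearview Textiles S.p.A.
Chain via Fairlane Shipping BV → Summit Trust (R1): 28% × 58% × 28% = 4.5472% of Clearview Textiles S.p.A.
Direct interest in Clearview Textiles S.p.A: 16%.
Aggregating (R3): 45.24% + 4.5472% + 16% = 65.7872%.

65.7872%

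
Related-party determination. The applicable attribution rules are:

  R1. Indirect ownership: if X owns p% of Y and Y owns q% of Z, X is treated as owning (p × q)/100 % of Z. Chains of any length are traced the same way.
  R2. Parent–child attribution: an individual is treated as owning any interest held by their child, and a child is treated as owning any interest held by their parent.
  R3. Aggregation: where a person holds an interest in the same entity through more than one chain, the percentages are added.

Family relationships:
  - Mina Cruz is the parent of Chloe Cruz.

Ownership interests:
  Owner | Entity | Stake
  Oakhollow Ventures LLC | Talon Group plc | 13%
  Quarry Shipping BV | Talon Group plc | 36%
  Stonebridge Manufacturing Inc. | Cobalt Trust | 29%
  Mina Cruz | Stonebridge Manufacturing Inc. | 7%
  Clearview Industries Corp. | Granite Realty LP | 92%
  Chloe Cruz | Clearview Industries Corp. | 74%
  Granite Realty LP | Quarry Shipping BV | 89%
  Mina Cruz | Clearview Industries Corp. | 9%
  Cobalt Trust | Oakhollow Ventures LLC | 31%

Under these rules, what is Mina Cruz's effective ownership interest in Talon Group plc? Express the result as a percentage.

By parent–child attribution (R2), Mina Cruz is treated as also owning Chloe Cruz's interest in Clearview Industries Corp, giving 9% + 74% = 83%.
Chain via Clearview Industries Corp. → Granite Realty LP → Quarry Shipping BV (R1): 83% × 92% × 89% × 36% = 24.465744% of Talon Group plc.
Chain via Stonebridge Manufacturing Inc. → Cobalt Trust → Oakhollow Ventures LLC (R1): 7% × 29% × 31% × 13% = 0.081809% of Talon Group plc.
Aggregating (R3): 24.465744% + 0.081809% = 24.547553%.

24.547553%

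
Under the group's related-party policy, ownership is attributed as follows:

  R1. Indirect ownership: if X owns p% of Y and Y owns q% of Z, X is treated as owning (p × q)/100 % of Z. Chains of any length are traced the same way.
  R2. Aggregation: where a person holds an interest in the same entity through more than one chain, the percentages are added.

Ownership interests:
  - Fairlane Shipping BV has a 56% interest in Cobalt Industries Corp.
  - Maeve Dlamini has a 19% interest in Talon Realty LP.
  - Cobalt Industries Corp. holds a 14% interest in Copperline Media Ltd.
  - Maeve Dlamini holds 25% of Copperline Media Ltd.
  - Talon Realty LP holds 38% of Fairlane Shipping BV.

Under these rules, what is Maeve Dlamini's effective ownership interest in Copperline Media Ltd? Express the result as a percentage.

25.566048%

Chain via Talon Realty LP → Fairlane Shipping BV → Cobalt Industries Corp. (R1): 19% × 38% × 56% × 14% = 0.566048% of Copperline Media Ltd.
Direct interest in Copperline Media Ltd: 25%.
Aggregating (R2): 0.566048% + 25% = 25.566048%.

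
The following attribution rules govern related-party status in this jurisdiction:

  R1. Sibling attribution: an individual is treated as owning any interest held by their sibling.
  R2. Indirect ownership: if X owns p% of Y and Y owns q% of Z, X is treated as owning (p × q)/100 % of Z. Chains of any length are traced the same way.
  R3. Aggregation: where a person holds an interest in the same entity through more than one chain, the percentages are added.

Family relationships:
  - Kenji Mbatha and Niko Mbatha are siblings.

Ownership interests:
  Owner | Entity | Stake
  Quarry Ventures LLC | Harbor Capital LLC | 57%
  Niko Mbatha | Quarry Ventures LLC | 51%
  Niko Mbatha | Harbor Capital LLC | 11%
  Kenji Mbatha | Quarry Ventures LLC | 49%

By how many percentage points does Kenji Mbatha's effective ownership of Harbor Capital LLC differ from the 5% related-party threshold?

63

By sibling attribution (R1), Kenji Mbatha is treated as also owning Niko Mbatha's interest in Quarry Ventures LLC, giving 49% + 51% = 100%.
By sibling attribution (R1), Kenji Mbatha is treated as owning Niko Mbatha's 11% interest in Harbor Capital LLC.
Chain via Quarry Ventures LLC (R2): 100% × 57% = 57% of Harbor Capital LLC.
Direct interest in Harbor Capital LLC: 11%.
Aggregating (R3): 57% + 11% = 68%.
68% exceeds the 5% threshold by 63 percentage points.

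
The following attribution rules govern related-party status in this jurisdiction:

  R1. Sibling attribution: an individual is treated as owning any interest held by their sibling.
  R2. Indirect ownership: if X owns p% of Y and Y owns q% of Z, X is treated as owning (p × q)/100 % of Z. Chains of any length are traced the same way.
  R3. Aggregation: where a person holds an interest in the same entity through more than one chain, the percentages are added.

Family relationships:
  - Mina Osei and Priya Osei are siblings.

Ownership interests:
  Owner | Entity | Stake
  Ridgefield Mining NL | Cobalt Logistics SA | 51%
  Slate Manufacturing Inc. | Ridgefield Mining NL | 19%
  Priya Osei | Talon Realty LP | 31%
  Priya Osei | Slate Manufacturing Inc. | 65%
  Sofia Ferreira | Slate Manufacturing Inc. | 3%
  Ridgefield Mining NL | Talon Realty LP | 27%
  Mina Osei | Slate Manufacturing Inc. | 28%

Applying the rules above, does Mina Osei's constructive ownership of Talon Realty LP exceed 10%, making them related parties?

By sibling attribution (R1), Mina Osei is treated as also owning Priya Osei's interest in Slate Manufacturing Inc, giving 28% + 65% = 93%.
By sibling attribution (R1), Mina Osei is treated as owning Priya Osei's 31% interest in Talon Realty LP.
Chain via Slate Manufacturing Inc. → Ridgefield Mining NL (R2): 93% × 19% × 27% = 4.7709% of Talon Realty LP.
Direct interest in Talon Realty LP: 31%.
Aggregating (R3): 4.7709% + 31% = 35.7709%.
35.7709% exceeds the 10% threshold, so Mina is a related party to Talon Realty LP.

Yes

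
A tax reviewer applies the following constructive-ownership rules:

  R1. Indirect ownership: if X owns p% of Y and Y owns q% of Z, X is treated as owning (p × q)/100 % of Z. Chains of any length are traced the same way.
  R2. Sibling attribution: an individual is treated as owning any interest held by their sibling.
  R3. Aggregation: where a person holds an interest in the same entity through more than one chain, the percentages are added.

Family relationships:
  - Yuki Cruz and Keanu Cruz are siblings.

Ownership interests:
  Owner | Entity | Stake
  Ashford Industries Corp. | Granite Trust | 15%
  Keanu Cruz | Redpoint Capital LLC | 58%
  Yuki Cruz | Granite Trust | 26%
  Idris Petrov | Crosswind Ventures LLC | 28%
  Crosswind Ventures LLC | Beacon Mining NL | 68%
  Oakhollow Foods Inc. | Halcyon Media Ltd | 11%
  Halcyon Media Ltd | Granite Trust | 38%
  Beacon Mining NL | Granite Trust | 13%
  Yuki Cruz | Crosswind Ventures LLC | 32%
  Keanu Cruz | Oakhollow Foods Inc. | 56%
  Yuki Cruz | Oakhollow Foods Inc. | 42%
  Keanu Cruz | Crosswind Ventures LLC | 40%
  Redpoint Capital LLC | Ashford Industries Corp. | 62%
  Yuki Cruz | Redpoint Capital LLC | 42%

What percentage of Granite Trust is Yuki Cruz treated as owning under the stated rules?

45.7612%

By sibling attribution (R2), Yuki Cruz is treated as also owning Keanu Cruz's interest in Oakhollow Foods Inc, giving 42% + 56% = 98%.
By sibling attribution (R2), Yuki Cruz is treated as also owning Keanu Cruz's interest in Redpoint Capital LLC, giving 42% + 58% = 100%.
By sibling attribution (R2), Yuki Cruz is treated as also owning Keanu Cruz's interest in Crosswind Ventures LLC, giving 32% + 40% = 72%.
Chain via Oakhollow Foods Inc. → Halcyon Media Ltd (R1): 98% × 11% × 38% = 4.0964% of Granite Trust.
Chain via Redpoint Capital LLC → Ashford Industries Corp. (R1): 100% × 62% × 15% = 9.3% of Granite Trust.
Chain via Crosswind Ventures LLC → Beacon Mining NL (R1): 72% × 68% × 13% = 6.3648% of Granite Trust.
Direct interest in Granite Trust: 26%.
Aggregating (R3): 4.0964% + 9.3% + 6.3648% + 26% = 45.7612%.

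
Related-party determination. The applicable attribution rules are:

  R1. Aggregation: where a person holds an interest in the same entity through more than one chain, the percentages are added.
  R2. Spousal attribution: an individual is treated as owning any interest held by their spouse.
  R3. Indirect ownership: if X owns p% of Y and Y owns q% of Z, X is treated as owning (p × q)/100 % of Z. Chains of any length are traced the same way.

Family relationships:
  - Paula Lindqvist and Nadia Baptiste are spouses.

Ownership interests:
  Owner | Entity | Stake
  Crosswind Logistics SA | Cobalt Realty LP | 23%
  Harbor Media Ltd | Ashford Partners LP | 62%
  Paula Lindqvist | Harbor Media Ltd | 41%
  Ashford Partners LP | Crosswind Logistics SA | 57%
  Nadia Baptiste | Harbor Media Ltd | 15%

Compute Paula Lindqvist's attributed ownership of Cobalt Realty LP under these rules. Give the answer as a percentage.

By spousal attribution (R2), Paula Lindqvist is treated as also owning Nadia Baptiste's interest in Harbor Media Ltd, giving 41% + 15% = 56%.
Chain via Harbor Media Ltd → Ashford Partners LP → Crosswind Logistics SA (R3): 56% × 62% × 57% × 23% = 4.551792% of Cobalt Realty LP.

4.551792%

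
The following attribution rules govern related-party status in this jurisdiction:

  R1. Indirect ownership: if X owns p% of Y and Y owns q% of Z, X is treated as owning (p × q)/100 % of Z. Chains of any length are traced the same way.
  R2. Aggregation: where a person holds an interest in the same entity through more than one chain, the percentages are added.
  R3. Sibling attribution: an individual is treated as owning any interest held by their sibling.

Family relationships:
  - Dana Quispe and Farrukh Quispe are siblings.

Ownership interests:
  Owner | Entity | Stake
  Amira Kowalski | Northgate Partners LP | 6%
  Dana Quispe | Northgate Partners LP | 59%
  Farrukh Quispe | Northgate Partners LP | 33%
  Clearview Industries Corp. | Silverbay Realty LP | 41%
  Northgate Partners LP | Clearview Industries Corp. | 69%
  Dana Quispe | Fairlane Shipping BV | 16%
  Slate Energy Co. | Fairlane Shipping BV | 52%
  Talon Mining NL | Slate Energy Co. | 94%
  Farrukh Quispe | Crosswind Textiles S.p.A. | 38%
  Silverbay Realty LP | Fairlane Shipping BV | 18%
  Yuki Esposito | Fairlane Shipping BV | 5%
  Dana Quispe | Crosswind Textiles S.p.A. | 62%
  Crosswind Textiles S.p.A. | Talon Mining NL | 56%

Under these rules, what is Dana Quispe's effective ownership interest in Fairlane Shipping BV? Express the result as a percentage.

By sibling attribution (R3), Dana Quispe is treated as also owning Farrukh Quispe's interest in Northgate Partners LP, giving 59% + 33% = 92%.
By sibling attribution (R3), Dana Quispe is treated as also owning Farrukh Quispe's interest in Crosswind Textiles S.p.A, giving 62% + 38% = 100%.
Chain via Northgate Partners LP → Clearview Industries Corp. → Silverbay Realty LP (R1): 92% × 69% × 41% × 18% = 4.684824% of Fairlane Shipping BV.
Chain via Crosswind Textiles S.p.A. → Talon Mining NL → Slate Energy Co. (R1): 100% × 56% × 94% × 52% = 27.3728% of Fairlane Shipping BV.
Direct interest in Fairlane Shipping BV: 16%.
Aggregating (R2): 4.684824% + 27.3728% + 16% = 48.057624%.

48.057624%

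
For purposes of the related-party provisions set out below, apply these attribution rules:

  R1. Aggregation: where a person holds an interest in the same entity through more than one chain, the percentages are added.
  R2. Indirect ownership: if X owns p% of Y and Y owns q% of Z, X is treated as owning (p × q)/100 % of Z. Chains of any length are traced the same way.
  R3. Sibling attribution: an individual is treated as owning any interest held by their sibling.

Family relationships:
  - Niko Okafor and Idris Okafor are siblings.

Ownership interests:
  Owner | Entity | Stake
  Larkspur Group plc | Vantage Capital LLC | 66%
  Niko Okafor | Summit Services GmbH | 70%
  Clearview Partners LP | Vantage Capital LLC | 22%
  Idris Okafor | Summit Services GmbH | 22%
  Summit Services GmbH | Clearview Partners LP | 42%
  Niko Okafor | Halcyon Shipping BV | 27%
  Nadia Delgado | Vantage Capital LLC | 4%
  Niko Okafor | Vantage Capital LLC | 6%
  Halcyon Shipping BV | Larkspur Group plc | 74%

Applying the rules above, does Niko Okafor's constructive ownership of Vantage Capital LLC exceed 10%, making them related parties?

Yes

By sibling attribution (R3), Niko Okafor is treated as also owning Idris Okafor's interest in Summit Services GmbH, giving 70% + 22% = 92%.
Chain via Halcyon Shipping BV → Larkspur Group plc (R2): 27% × 74% × 66% = 13.1868% of Vantage Capital LLC.
Chain via Summit Services GmbH → Clearview Partners LP (R2): 92% × 42% × 22% = 8.5008% of Vantage Capital LLC.
Direct interest in Vantage Capital LLC: 6%.
Aggregating (R1): 13.1868% + 8.5008% + 6% = 27.6876%.
27.6876% exceeds the 10% threshold, so Niko is a related party to Vantage Capital LLC.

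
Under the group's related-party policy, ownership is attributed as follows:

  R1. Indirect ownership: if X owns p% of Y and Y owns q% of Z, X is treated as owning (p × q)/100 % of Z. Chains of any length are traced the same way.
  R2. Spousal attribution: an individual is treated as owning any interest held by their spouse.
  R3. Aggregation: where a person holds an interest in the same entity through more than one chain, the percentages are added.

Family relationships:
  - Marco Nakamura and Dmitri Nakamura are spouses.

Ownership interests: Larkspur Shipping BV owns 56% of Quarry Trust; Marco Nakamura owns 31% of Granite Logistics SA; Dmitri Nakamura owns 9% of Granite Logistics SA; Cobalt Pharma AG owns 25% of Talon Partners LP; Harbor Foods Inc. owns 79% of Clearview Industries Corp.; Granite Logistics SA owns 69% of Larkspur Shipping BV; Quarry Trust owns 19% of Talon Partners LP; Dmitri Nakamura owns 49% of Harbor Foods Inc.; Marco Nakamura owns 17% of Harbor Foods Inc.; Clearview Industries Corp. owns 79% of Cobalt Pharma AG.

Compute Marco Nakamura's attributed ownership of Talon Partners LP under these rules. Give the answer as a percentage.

13.23429%

By spousal attribution (R2), Marco Nakamura is treated as also owning Dmitri Nakamura's interest in Granite Logistics SA, giving 31% + 9% = 40%.
By spousal attribution (R2), Marco Nakamura is treated as also owning Dmitri Nakamura's interest in Harbor Foods Inc, giving 17% + 49% = 66%.
Chain via Granite Logistics SA → Larkspur Shipping BV → Quarry Trust (R1): 40% × 69% × 56% × 19% = 2.93664% of Talon Partners LP.
Chain via Harbor Foods Inc. → Clearview Industries Corp. → Cobalt Pharma AG (R1): 66% × 79% × 79% × 25% = 10.29765% of Talon Partners LP.
Aggregating (R3): 2.93664% + 10.29765% = 13.23429%.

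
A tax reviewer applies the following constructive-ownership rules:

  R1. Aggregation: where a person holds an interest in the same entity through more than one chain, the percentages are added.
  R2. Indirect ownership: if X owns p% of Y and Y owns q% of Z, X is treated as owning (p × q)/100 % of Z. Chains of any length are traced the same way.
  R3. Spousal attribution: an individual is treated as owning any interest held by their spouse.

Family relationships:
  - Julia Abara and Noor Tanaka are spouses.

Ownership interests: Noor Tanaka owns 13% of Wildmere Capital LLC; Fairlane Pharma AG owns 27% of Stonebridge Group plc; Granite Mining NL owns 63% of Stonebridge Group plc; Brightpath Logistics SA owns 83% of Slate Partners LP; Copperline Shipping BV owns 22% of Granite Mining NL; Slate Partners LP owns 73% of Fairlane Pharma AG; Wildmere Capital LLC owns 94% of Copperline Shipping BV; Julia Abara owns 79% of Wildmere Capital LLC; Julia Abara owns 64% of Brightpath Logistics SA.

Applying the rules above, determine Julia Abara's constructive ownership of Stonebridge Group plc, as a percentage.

22.45608%

By spousal attribution (R3), Julia Abara is treated as also owning Noor Tanaka's interest in Wildmere Capital LLC, giving 79% + 13% = 92%.
Chain via Wildmere Capital LLC → Copperline Shipping BV → Granite Mining NL (R2): 92% × 94% × 22% × 63% = 11.986128% of Stonebridge Group plc.
Chain via Brightpath Logistics SA → Slate Partners LP → Fairlane Pharma AG (R2): 64% × 83% × 73% × 27% = 10.469952% of Stonebridge Group plc.
Aggregating (R1): 11.986128% + 10.469952% = 22.45608%.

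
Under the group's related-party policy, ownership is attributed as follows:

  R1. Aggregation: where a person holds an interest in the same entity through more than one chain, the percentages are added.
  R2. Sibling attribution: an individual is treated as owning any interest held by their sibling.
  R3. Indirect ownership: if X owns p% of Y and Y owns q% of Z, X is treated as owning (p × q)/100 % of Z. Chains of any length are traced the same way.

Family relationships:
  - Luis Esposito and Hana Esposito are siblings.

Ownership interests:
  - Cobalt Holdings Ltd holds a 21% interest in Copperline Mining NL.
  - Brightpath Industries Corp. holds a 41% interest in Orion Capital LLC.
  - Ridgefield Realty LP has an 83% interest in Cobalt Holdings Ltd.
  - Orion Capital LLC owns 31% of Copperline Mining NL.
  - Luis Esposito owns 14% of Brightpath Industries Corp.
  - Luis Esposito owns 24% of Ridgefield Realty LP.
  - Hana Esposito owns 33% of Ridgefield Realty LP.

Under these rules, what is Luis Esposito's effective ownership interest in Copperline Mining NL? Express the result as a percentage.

By sibling attribution (R2), Luis Esposito is treated as also owning Hana Esposito's interest in Ridgefield Realty LP, giving 24% + 33% = 57%.
Chain via Brightpath Industries Corp. → Orion Capital LLC (R3): 14% × 41% × 31% = 1.7794% of Copperline Mining NL.
Chain via Ridgefield Realty LP → Cobalt Holdings Ltd (R3): 57% × 83% × 21% = 9.9351% of Copperline Mining NL.
Aggregating (R1): 1.7794% + 9.9351% = 11.7145%.

11.7145%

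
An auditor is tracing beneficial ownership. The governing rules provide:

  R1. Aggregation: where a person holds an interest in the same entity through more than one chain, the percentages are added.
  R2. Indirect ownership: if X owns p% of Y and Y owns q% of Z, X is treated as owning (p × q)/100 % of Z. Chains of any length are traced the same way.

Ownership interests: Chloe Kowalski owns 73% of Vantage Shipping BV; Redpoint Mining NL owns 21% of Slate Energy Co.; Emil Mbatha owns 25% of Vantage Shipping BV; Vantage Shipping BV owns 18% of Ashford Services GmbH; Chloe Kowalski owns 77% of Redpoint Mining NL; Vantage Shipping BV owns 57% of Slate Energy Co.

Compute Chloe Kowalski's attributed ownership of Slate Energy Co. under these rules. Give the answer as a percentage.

Chain via Redpoint Mining NL (R2): 77% × 21% = 16.17% of Slate Energy Co.
Chain via Vantage Shipping BV (R2): 73% × 57% = 41.61% of Slate Energy Co.
Aggregating (R1): 16.17% + 41.61% = 57.78%.

57.78%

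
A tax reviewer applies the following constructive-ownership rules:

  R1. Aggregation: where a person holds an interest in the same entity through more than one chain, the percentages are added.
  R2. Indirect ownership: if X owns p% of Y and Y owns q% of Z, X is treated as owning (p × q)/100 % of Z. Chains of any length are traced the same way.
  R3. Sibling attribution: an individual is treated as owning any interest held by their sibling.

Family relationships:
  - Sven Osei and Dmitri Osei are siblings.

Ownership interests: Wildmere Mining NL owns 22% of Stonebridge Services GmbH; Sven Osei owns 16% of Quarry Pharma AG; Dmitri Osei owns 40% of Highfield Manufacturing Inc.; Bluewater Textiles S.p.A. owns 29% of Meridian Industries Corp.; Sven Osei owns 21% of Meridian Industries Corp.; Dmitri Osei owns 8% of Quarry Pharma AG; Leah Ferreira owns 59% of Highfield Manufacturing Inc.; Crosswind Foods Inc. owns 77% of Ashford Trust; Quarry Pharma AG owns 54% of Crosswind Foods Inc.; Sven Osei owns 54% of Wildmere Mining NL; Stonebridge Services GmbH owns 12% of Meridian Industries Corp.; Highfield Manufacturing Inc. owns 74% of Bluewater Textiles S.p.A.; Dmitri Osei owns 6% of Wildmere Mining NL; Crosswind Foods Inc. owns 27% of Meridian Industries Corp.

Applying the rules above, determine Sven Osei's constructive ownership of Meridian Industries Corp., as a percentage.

By sibling attribution (R3), Sven Osei is treated as also owning Dmitri Osei's interest in Quarry Pharma AG, giving 16% + 8% = 24%.
By sibling attribution (R3), Sven Osei is treated as also owning Dmitri Osei's interest in Wildmere Mining NL, giving 54% + 6% = 60%.
By sibling attribution (R3), Sven Osei is treated as owning Dmitri Osei's 40% interest in Highfield Manufacturing Inc.
Chain via Quarry Pharma AG → Crosswind Foods Inc. (R2): 24% × 54% × 27% = 3.4992% of Meridian Industries Corp.
Chain via Wildmere Mining NL → Stonebridge Services GmbH (R2): 60% × 22% × 12% = 1.584% of Meridian Industries Corp.
Direct interest in Meridian Industries Corp: 21%.
Chain via Highfield Manufacturing Inc. → Bluewater Textiles S.p.A. (R2): 40% × 74% × 29% = 8.584% of Meridian Industries Corp.
Aggregating (R1): 3.4992% + 1.584% + 21% + 8.584% = 34.6672%.

34.6672%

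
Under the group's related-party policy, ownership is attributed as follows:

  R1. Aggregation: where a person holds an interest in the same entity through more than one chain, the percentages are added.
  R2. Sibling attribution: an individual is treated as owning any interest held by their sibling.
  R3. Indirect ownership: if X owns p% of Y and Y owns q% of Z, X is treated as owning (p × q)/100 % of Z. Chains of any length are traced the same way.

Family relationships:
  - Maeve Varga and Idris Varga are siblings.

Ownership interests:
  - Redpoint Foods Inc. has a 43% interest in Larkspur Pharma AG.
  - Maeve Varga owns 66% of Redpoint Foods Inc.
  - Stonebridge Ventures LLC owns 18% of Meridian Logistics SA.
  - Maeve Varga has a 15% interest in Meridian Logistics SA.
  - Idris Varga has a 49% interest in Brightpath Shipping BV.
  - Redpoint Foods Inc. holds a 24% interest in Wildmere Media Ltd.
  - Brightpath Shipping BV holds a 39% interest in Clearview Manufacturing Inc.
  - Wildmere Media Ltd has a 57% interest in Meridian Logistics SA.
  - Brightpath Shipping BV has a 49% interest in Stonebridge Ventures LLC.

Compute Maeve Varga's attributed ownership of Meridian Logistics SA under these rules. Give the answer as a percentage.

By sibling attribution (R2), Maeve Varga is treated as owning Idris Varga's 49% interest in Brightpath Shipping BV.
Chain via Redpoint Foods Inc. → Wildmere Media Ltd (R3): 66% × 24% × 57% = 9.0288% of Meridian Logistics SA.
Direct interest in Meridian Logistics SA: 15%.
Chain via Brightpath Shipping BV → Stonebridge Ventures LLC (R3): 49% × 49% × 18% = 4.3218% of Meridian Logistics SA.
Aggregating (R1): 9.0288% + 15% + 4.3218% = 28.3506%.

28.3506%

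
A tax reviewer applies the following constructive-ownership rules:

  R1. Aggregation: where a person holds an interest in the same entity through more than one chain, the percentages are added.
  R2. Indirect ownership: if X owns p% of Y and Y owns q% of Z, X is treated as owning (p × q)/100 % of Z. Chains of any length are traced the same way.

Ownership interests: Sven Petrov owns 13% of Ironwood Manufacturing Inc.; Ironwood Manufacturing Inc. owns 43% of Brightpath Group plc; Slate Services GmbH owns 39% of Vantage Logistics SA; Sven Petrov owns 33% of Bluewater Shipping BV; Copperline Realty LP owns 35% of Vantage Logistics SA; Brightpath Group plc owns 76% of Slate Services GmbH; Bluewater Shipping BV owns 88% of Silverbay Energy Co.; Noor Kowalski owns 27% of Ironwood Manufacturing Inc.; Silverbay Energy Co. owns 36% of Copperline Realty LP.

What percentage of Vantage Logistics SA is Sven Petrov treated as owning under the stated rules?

Chain via Bluewater Shipping BV → Silverbay Energy Co. → Copperline Realty LP (R2): 33% × 88% × 36% × 35% = 3.65904% of Vantage Logistics SA.
Chain via Ironwood Manufacturing Inc. → Brightpath Group plc → Slate Services GmbH (R2): 13% × 43% × 76% × 39% = 1.656876% of Vantage Logistics SA.
Aggregating (R1): 3.65904% + 1.656876% = 5.315916%.

5.315916%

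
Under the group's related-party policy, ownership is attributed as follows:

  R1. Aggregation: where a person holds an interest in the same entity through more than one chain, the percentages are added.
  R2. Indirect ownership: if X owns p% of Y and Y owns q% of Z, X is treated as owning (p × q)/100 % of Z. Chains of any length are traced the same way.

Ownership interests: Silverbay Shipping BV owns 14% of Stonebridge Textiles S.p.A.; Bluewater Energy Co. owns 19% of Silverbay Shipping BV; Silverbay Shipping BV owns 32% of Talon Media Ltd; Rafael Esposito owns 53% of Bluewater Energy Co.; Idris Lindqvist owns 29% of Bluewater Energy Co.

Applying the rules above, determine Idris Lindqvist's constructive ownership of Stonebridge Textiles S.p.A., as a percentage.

Chain via Bluewater Energy Co. → Silverbay Shipping BV (R2): 29% × 19% × 14% = 0.7714% of Stonebridge Textiles S.p.A.

0.7714%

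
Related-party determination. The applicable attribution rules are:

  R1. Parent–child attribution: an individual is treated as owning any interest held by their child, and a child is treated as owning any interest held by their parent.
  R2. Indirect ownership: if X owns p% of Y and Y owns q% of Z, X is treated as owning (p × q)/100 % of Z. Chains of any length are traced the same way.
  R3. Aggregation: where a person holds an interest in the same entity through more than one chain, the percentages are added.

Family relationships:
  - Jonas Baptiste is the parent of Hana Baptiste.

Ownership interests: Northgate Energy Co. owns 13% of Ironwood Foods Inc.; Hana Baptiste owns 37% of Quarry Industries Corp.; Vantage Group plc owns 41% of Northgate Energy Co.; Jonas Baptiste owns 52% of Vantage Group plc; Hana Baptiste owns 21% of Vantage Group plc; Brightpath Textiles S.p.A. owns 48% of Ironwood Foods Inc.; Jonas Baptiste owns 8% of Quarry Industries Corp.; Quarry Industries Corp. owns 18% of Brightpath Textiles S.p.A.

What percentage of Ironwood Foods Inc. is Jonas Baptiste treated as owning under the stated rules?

7.7789%

By parent–child attribution (R1), Jonas Baptiste is treated as also owning Hana Baptiste's interest in Vantage Group plc, giving 52% + 21% = 73%.
By parent–child attribution (R1), Jonas Baptiste is treated as also owning Hana Baptiste's interest in Quarry Industries Corp, giving 8% + 37% = 45%.
Chain via Vantage Group plc → Northgate Energy Co. (R2): 73% × 41% × 13% = 3.8909% of Ironwood Foods Inc.
Chain via Quarry Industries Corp. → Brightpath Textiles S.p.A. (R2): 45% × 18% × 48% = 3.888% of Ironwood Foods Inc.
Aggregating (R3): 3.8909% + 3.888% = 7.7789%.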